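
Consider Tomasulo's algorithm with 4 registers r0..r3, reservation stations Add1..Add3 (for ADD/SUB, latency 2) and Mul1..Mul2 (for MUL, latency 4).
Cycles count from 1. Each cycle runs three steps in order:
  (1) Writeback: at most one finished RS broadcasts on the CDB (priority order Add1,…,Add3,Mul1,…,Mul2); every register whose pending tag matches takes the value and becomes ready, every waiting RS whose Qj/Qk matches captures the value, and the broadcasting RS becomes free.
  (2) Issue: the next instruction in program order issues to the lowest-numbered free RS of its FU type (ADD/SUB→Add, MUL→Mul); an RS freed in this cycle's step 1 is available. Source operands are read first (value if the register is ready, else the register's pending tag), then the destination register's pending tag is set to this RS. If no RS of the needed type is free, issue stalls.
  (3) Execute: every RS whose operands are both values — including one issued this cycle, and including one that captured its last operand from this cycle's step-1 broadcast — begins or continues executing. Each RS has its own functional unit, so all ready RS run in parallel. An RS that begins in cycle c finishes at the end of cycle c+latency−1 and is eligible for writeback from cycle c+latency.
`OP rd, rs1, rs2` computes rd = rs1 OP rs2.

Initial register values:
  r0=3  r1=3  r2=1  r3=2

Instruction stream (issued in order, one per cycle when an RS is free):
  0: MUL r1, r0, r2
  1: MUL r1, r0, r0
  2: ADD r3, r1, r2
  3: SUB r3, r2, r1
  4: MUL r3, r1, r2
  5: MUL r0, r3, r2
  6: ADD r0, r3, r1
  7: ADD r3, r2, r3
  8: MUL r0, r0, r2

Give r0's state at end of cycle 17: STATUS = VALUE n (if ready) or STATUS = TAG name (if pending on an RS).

STATUS = VALUE 18

c1: issue MUL r1<-Mul1 | r0:3,r1:Mul1,r2:1,r3:2
c2: issue MUL r1<-Mul2 | r0:3,r1:Mul2,r2:1,r3:2
c3: issue ADD r3<-Add1 | r0:3,r1:Mul2,r2:1,r3:Add1
c4: issue SUB r3<-Add2 | r0:3,r1:Mul2,r2:1,r3:Add2
c5: CDB Mul1=3; issue MUL r3<-Mul1 | r0:3,r1:Mul2,r2:1,r3:Mul1
c6: CDB Mul2=9; issue MUL r0<-Mul2 | r0:Mul2,r1:9,r2:1,r3:Mul1
c7: issue ADD r0<-Add3 | r0:Add3,r1:9,r2:1,r3:Mul1
c8: CDB Add1=10; issue ADD r3<-Add1 | r0:Add3,r1:9,r2:1,r3:Add1
c9: CDB Add2=-8; stall | r0:Add3,r1:9,r2:1,r3:Add1
c10: CDB Mul1=9; issue MUL r0<-Mul1 | r0:Mul1,r1:9,r2:1,r3:Add1
c11: - | r0:Mul1,r1:9,r2:1,r3:Add1
c12: CDB Add1=10 | r0:Mul1,r1:9,r2:1,r3:10
c13: CDB Add3=18 | r0:Mul1,r1:9,r2:1,r3:10
c14: CDB Mul2=9 | r0:Mul1,r1:9,r2:1,r3:10
c15: - | r0:Mul1,r1:9,r2:1,r3:10
c16: - | r0:Mul1,r1:9,r2:1,r3:10
c17: CDB Mul1=18 | r0:18,r1:9,r2:1,r3:10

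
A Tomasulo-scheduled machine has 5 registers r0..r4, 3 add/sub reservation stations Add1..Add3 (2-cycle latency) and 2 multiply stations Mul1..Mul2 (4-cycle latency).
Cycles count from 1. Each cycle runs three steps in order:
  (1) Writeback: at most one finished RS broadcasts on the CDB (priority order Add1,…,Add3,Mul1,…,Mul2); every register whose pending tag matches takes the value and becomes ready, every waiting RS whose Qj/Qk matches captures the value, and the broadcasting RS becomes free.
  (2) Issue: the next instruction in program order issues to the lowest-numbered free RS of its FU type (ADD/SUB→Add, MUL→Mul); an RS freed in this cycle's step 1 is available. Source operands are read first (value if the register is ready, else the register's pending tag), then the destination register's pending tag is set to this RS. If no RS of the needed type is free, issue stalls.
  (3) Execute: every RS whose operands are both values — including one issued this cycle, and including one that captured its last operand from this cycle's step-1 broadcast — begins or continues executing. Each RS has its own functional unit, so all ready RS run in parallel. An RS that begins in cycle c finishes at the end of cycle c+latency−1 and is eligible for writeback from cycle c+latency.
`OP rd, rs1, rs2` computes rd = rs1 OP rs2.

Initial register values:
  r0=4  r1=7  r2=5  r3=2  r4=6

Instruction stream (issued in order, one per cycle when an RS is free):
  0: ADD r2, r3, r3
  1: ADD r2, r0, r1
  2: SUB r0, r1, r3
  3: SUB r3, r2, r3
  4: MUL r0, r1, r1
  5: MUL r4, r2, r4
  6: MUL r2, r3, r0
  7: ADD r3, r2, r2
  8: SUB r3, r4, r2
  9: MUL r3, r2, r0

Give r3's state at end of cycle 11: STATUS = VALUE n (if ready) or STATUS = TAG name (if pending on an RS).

cycle 1: issue ADD r2<-Add1 // r0:4,r1:7,r2:Add1,r3:2,r4:6
cycle 2: issue ADD r2<-Add2 // r0:4,r1:7,r2:Add2,r3:2,r4:6
cycle 3: CDB Add1=4; issue SUB r0<-Add1 // r0:Add1,r1:7,r2:Add2,r3:2,r4:6
cycle 4: CDB Add2=11; issue SUB r3<-Add2 // r0:Add1,r1:7,r2:11,r3:Add2,r4:6
cycle 5: CDB Add1=5; issue MUL r0<-Mul1 // r0:Mul1,r1:7,r2:11,r3:Add2,r4:6
cycle 6: CDB Add2=9; issue MUL r4<-Mul2 // r0:Mul1,r1:7,r2:11,r3:9,r4:Mul2
cycle 7: stall // r0:Mul1,r1:7,r2:11,r3:9,r4:Mul2
cycle 8: stall // r0:Mul1,r1:7,r2:11,r3:9,r4:Mul2
cycle 9: CDB Mul1=49; issue MUL r2<-Mul1 // r0:49,r1:7,r2:Mul1,r3:9,r4:Mul2
cycle 10: CDB Mul2=66; issue ADD r3<-Add1 // r0:49,r1:7,r2:Mul1,r3:Add1,r4:66
cycle 11: issue SUB r3<-Add2 // r0:49,r1:7,r2:Mul1,r3:Add2,r4:66

STATUS = TAG Add2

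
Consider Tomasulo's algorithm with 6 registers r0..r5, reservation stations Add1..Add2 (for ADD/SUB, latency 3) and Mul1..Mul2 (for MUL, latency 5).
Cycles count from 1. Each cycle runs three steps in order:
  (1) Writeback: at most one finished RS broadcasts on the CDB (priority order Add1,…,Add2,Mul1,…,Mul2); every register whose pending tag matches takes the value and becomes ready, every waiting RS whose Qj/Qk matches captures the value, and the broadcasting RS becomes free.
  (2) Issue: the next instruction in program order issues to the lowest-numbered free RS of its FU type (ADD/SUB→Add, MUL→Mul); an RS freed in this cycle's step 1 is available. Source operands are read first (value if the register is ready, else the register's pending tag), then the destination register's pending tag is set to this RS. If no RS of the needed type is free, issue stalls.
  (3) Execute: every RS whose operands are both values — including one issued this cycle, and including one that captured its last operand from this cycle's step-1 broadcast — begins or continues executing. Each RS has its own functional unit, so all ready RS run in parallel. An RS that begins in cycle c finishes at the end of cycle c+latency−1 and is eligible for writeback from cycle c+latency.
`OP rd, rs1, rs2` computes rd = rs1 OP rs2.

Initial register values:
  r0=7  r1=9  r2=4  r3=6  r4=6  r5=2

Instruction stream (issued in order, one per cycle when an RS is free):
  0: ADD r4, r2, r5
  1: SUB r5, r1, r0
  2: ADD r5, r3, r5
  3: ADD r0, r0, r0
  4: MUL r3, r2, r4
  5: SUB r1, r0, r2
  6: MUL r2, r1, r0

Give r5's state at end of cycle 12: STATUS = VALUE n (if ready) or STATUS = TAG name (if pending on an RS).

STATUS = VALUE 8

cycle 1: issue ADD r4<-Add1 // r0:7,r1:9,r2:4,r3:6,r4:Add1,r5:2
cycle 2: issue SUB r5<-Add2 // r0:7,r1:9,r2:4,r3:6,r4:Add1,r5:Add2
cycle 3: stall // r0:7,r1:9,r2:4,r3:6,r4:Add1,r5:Add2
cycle 4: CDB Add1=6; issue ADD r5<-Add1 // r0:7,r1:9,r2:4,r3:6,r4:6,r5:Add1
cycle 5: CDB Add2=2; issue ADD r0<-Add2 // r0:Add2,r1:9,r2:4,r3:6,r4:6,r5:Add1
cycle 6: issue MUL r3<-Mul1 // r0:Add2,r1:9,r2:4,r3:Mul1,r4:6,r5:Add1
cycle 7: stall // r0:Add2,r1:9,r2:4,r3:Mul1,r4:6,r5:Add1
cycle 8: CDB Add1=8; issue SUB r1<-Add1 // r0:Add2,r1:Add1,r2:4,r3:Mul1,r4:6,r5:8
cycle 9: CDB Add2=14; issue MUL r2<-Mul2 // r0:14,r1:Add1,r2:Mul2,r3:Mul1,r4:6,r5:8
cycle 10: - // r0:14,r1:Add1,r2:Mul2,r3:Mul1,r4:6,r5:8
cycle 11: CDB Mul1=24 // r0:14,r1:Add1,r2:Mul2,r3:24,r4:6,r5:8
cycle 12: CDB Add1=10 // r0:14,r1:10,r2:Mul2,r3:24,r4:6,r5:8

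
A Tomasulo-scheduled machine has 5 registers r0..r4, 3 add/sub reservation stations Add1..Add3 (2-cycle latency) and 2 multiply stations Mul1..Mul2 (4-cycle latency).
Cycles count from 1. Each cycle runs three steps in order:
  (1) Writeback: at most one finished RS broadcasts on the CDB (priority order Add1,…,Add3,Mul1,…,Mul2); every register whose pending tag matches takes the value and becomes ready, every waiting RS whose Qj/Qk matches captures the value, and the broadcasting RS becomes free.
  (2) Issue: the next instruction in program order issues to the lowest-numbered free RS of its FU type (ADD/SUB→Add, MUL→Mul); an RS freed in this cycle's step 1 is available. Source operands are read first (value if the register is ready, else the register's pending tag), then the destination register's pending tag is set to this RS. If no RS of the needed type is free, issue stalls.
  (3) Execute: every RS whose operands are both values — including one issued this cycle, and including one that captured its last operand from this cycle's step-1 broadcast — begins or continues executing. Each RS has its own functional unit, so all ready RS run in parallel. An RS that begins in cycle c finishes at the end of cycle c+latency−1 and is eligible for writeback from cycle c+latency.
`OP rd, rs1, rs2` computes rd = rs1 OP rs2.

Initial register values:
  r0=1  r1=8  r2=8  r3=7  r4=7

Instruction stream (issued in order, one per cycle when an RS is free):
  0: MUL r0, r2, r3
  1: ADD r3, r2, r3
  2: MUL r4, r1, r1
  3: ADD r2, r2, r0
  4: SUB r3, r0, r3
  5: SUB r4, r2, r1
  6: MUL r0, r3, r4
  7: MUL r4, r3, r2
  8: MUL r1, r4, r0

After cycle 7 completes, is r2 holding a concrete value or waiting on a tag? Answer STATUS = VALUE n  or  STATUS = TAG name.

c1: issue MUL r0<-Mul1 | r0:Mul1,r1:8,r2:8,r3:7,r4:7
c2: issue ADD r3<-Add1 | r0:Mul1,r1:8,r2:8,r3:Add1,r4:7
c3: issue MUL r4<-Mul2 | r0:Mul1,r1:8,r2:8,r3:Add1,r4:Mul2
c4: CDB Add1=15; issue ADD r2<-Add1 | r0:Mul1,r1:8,r2:Add1,r3:15,r4:Mul2
c5: CDB Mul1=56; issue SUB r3<-Add2 | r0:56,r1:8,r2:Add1,r3:Add2,r4:Mul2
c6: issue SUB r4<-Add3 | r0:56,r1:8,r2:Add1,r3:Add2,r4:Add3
c7: CDB Add1=64; issue MUL r0<-Mul1 | r0:Mul1,r1:8,r2:64,r3:Add2,r4:Add3

STATUS = VALUE 64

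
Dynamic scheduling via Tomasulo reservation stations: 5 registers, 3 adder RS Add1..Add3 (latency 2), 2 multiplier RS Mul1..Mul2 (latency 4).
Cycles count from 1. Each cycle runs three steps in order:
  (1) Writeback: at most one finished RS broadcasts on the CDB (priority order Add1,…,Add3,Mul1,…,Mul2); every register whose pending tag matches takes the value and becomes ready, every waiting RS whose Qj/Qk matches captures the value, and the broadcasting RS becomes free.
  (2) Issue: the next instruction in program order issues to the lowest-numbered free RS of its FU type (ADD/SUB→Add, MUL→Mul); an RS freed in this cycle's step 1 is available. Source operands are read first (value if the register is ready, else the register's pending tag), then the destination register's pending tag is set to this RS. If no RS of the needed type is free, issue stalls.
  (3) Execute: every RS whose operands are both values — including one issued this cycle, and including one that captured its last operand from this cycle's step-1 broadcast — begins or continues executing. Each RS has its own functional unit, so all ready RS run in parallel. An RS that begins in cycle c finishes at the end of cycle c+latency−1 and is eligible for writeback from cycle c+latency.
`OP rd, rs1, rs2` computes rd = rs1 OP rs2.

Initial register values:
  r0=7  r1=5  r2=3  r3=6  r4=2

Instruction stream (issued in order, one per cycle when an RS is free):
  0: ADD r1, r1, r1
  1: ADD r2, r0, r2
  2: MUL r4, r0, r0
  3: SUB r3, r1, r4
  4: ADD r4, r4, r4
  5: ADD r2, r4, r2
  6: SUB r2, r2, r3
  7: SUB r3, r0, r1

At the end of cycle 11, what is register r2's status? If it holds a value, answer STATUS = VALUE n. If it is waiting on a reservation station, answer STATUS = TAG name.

  c1: issue ADD r1<-Add1  regs: r0:7,r1:Add1,r2:3,r3:6,r4:2
  c2: issue ADD r2<-Add2  regs: r0:7,r1:Add1,r2:Add2,r3:6,r4:2
  c3: CDB Add1=10; issue MUL r4<-Mul1  regs: r0:7,r1:10,r2:Add2,r3:6,r4:Mul1
  c4: CDB Add2=10; issue SUB r3<-Add1  regs: r0:7,r1:10,r2:10,r3:Add1,r4:Mul1
  c5: issue ADD r4<-Add2  regs: r0:7,r1:10,r2:10,r3:Add1,r4:Add2
  c6: issue ADD r2<-Add3  regs: r0:7,r1:10,r2:Add3,r3:Add1,r4:Add2
  c7: CDB Mul1=49; stall  regs: r0:7,r1:10,r2:Add3,r3:Add1,r4:Add2
  c8: stall  regs: r0:7,r1:10,r2:Add3,r3:Add1,r4:Add2
  c9: CDB Add1=-39; issue SUB r2<-Add1  regs: r0:7,r1:10,r2:Add1,r3:-39,r4:Add2
  c10: CDB Add2=98; issue SUB r3<-Add2  regs: r0:7,r1:10,r2:Add1,r3:Add2,r4:98
  c11: -  regs: r0:7,r1:10,r2:Add1,r3:Add2,r4:98

STATUS = TAG Add1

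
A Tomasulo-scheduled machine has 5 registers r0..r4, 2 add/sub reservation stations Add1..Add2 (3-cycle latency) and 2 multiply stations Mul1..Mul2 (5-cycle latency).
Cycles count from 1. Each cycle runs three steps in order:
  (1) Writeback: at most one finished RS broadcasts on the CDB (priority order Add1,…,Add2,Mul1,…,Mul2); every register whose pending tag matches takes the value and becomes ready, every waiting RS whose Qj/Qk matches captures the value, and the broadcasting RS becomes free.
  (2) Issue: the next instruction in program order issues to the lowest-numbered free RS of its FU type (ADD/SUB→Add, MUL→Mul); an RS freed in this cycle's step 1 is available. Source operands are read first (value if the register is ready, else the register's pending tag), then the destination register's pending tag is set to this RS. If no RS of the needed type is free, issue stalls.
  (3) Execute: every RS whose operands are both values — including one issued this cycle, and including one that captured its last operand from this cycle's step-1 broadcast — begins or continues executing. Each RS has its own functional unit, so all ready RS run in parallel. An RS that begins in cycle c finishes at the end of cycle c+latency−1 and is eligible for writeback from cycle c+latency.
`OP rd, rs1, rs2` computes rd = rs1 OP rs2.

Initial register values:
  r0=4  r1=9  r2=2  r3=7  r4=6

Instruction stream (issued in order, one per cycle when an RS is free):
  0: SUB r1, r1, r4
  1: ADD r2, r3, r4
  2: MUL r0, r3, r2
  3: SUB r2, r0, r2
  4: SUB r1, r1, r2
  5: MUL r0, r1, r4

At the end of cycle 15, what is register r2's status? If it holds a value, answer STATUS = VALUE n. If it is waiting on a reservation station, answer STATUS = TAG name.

  c1: issue SUB r1<-Add1  regs: r0:4,r1:Add1,r2:2,r3:7,r4:6
  c2: issue ADD r2<-Add2  regs: r0:4,r1:Add1,r2:Add2,r3:7,r4:6
  c3: issue MUL r0<-Mul1  regs: r0:Mul1,r1:Add1,r2:Add2,r3:7,r4:6
  c4: CDB Add1=3; issue SUB r2<-Add1  regs: r0:Mul1,r1:3,r2:Add1,r3:7,r4:6
  c5: CDB Add2=13; issue SUB r1<-Add2  regs: r0:Mul1,r1:Add2,r2:Add1,r3:7,r4:6
  c6: issue MUL r0<-Mul2  regs: r0:Mul2,r1:Add2,r2:Add1,r3:7,r4:6
  c7: -  regs: r0:Mul2,r1:Add2,r2:Add1,r3:7,r4:6
  c8: -  regs: r0:Mul2,r1:Add2,r2:Add1,r3:7,r4:6
  c9: -  regs: r0:Mul2,r1:Add2,r2:Add1,r3:7,r4:6
  c10: CDB Mul1=91  regs: r0:Mul2,r1:Add2,r2:Add1,r3:7,r4:6
  c11: -  regs: r0:Mul2,r1:Add2,r2:Add1,r3:7,r4:6
  c12: -  regs: r0:Mul2,r1:Add2,r2:Add1,r3:7,r4:6
  c13: CDB Add1=78  regs: r0:Mul2,r1:Add2,r2:78,r3:7,r4:6
  c14: -  regs: r0:Mul2,r1:Add2,r2:78,r3:7,r4:6
  c15: -  regs: r0:Mul2,r1:Add2,r2:78,r3:7,r4:6

STATUS = VALUE 78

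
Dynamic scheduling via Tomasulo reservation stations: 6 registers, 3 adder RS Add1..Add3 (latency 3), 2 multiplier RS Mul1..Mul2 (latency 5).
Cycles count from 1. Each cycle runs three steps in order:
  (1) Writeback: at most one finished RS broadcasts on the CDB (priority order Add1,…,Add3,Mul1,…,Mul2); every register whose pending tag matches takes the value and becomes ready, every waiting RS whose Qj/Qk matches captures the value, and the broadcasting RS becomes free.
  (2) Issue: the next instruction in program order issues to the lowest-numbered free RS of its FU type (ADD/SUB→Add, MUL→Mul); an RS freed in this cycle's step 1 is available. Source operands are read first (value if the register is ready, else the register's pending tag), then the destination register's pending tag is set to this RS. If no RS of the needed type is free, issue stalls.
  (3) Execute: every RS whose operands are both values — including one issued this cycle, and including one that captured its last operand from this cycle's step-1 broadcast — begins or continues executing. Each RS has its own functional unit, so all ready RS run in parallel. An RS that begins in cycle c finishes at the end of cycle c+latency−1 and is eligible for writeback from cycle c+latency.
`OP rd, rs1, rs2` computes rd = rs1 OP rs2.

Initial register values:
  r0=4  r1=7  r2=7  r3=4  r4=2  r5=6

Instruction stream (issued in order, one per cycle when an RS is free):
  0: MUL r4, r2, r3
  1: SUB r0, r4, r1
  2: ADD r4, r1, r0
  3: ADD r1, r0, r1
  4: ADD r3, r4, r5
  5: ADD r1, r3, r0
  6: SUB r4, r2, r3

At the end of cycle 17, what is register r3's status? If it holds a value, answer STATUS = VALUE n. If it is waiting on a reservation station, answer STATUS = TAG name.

STATUS = VALUE 34

  c1: issue MUL r4<-Mul1  regs: r0:4,r1:7,r2:7,r3:4,r4:Mul1,r5:6
  c2: issue SUB r0<-Add1  regs: r0:Add1,r1:7,r2:7,r3:4,r4:Mul1,r5:6
  c3: issue ADD r4<-Add2  regs: r0:Add1,r1:7,r2:7,r3:4,r4:Add2,r5:6
  c4: issue ADD r1<-Add3  regs: r0:Add1,r1:Add3,r2:7,r3:4,r4:Add2,r5:6
  c5: stall  regs: r0:Add1,r1:Add3,r2:7,r3:4,r4:Add2,r5:6
  c6: CDB Mul1=28; stall  regs: r0:Add1,r1:Add3,r2:7,r3:4,r4:Add2,r5:6
  c7: stall  regs: r0:Add1,r1:Add3,r2:7,r3:4,r4:Add2,r5:6
  c8: stall  regs: r0:Add1,r1:Add3,r2:7,r3:4,r4:Add2,r5:6
  c9: CDB Add1=21; issue ADD r3<-Add1  regs: r0:21,r1:Add3,r2:7,r3:Add1,r4:Add2,r5:6
  c10: stall  regs: r0:21,r1:Add3,r2:7,r3:Add1,r4:Add2,r5:6
  c11: stall  regs: r0:21,r1:Add3,r2:7,r3:Add1,r4:Add2,r5:6
  c12: CDB Add2=28; issue ADD r1<-Add2  regs: r0:21,r1:Add2,r2:7,r3:Add1,r4:28,r5:6
  c13: CDB Add3=28; issue SUB r4<-Add3  regs: r0:21,r1:Add2,r2:7,r3:Add1,r4:Add3,r5:6
  c14: -  regs: r0:21,r1:Add2,r2:7,r3:Add1,r4:Add3,r5:6
  c15: CDB Add1=34  regs: r0:21,r1:Add2,r2:7,r3:34,r4:Add3,r5:6
  c16: -  regs: r0:21,r1:Add2,r2:7,r3:34,r4:Add3,r5:6
  c17: -  regs: r0:21,r1:Add2,r2:7,r3:34,r4:Add3,r5:6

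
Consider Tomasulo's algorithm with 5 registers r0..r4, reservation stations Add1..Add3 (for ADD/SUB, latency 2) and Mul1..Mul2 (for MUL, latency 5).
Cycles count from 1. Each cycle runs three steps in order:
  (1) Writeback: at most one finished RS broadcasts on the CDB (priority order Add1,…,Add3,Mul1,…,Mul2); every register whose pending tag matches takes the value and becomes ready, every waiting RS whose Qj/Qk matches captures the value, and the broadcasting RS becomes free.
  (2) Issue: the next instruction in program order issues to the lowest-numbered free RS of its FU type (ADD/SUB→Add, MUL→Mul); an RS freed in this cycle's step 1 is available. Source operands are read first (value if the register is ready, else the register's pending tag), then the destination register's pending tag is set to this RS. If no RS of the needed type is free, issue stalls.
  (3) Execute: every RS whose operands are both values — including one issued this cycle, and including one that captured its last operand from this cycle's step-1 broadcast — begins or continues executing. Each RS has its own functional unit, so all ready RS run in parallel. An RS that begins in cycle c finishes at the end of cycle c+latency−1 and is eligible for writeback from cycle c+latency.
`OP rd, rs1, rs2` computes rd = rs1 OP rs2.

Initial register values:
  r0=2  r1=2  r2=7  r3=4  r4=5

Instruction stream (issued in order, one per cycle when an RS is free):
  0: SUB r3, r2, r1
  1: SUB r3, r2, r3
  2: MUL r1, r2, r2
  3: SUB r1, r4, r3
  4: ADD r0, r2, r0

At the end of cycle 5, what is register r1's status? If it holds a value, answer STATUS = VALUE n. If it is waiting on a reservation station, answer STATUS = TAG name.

c1: issue SUB r3<-Add1 | r0:2,r1:2,r2:7,r3:Add1,r4:5
c2: issue SUB r3<-Add2 | r0:2,r1:2,r2:7,r3:Add2,r4:5
c3: CDB Add1=5; issue MUL r1<-Mul1 | r0:2,r1:Mul1,r2:7,r3:Add2,r4:5
c4: issue SUB r1<-Add1 | r0:2,r1:Add1,r2:7,r3:Add2,r4:5
c5: CDB Add2=2; issue ADD r0<-Add2 | r0:Add2,r1:Add1,r2:7,r3:2,r4:5

STATUS = TAG Add1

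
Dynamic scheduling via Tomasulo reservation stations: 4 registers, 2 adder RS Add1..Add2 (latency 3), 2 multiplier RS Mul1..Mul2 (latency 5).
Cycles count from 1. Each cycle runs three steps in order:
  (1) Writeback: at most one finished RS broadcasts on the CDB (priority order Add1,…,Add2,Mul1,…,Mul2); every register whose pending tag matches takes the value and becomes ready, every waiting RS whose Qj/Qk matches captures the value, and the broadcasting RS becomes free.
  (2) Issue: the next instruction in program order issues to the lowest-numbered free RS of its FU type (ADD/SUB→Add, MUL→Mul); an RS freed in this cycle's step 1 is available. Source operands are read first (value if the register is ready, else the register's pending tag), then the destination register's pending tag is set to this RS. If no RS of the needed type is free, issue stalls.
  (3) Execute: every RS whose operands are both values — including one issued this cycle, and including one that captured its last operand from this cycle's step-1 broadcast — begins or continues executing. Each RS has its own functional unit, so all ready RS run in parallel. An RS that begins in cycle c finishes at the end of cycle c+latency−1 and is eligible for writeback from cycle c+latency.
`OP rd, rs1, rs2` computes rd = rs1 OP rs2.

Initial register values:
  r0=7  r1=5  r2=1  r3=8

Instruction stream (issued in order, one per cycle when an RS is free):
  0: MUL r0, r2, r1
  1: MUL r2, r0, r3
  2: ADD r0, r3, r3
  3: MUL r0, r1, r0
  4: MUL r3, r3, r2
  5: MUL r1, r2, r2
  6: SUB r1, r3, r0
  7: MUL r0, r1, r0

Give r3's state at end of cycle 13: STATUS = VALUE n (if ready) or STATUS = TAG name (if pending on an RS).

  c1: issue MUL r0<-Mul1  regs: r0:Mul1,r1:5,r2:1,r3:8
  c2: issue MUL r2<-Mul2  regs: r0:Mul1,r1:5,r2:Mul2,r3:8
  c3: issue ADD r0<-Add1  regs: r0:Add1,r1:5,r2:Mul2,r3:8
  c4: stall  regs: r0:Add1,r1:5,r2:Mul2,r3:8
  c5: stall  regs: r0:Add1,r1:5,r2:Mul2,r3:8
  c6: CDB Add1=16; stall  regs: r0:16,r1:5,r2:Mul2,r3:8
  c7: CDB Mul1=5; issue MUL r0<-Mul1  regs: r0:Mul1,r1:5,r2:Mul2,r3:8
  c8: stall  regs: r0:Mul1,r1:5,r2:Mul2,r3:8
  c9: stall  regs: r0:Mul1,r1:5,r2:Mul2,r3:8
  c10: stall  regs: r0:Mul1,r1:5,r2:Mul2,r3:8
  c11: stall  regs: r0:Mul1,r1:5,r2:Mul2,r3:8
  c12: CDB Mul1=80; issue MUL r3<-Mul1  regs: r0:80,r1:5,r2:Mul2,r3:Mul1
  c13: CDB Mul2=40; issue MUL r1<-Mul2  regs: r0:80,r1:Mul2,r2:40,r3:Mul1

STATUS = TAG Mul1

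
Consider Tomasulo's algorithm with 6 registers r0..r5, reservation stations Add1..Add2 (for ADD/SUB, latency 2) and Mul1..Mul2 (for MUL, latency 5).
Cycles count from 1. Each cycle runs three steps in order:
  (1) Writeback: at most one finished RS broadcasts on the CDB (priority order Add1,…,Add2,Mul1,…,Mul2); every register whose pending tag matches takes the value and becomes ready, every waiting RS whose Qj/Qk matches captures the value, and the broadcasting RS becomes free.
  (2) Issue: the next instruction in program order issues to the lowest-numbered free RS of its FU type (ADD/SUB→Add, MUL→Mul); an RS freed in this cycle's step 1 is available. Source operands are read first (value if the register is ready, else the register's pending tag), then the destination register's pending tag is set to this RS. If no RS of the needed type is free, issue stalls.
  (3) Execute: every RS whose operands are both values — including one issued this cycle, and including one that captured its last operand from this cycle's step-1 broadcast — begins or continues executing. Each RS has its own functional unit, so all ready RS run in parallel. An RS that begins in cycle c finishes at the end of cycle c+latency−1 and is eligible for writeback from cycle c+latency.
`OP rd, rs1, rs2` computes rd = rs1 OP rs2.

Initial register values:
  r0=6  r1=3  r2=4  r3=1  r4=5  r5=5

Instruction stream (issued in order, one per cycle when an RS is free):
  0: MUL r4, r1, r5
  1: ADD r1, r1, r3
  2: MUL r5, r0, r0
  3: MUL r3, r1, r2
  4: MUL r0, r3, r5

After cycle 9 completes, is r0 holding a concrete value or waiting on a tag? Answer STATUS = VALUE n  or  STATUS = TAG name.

cycle 1: issue MUL r4<-Mul1 // r0:6,r1:3,r2:4,r3:1,r4:Mul1,r5:5
cycle 2: issue ADD r1<-Add1 // r0:6,r1:Add1,r2:4,r3:1,r4:Mul1,r5:5
cycle 3: issue MUL r5<-Mul2 // r0:6,r1:Add1,r2:4,r3:1,r4:Mul1,r5:Mul2
cycle 4: CDB Add1=4; stall // r0:6,r1:4,r2:4,r3:1,r4:Mul1,r5:Mul2
cycle 5: stall // r0:6,r1:4,r2:4,r3:1,r4:Mul1,r5:Mul2
cycle 6: CDB Mul1=15; issue MUL r3<-Mul1 // r0:6,r1:4,r2:4,r3:Mul1,r4:15,r5:Mul2
cycle 7: stall // r0:6,r1:4,r2:4,r3:Mul1,r4:15,r5:Mul2
cycle 8: CDB Mul2=36; issue MUL r0<-Mul2 // r0:Mul2,r1:4,r2:4,r3:Mul1,r4:15,r5:36
cycle 9: - // r0:Mul2,r1:4,r2:4,r3:Mul1,r4:15,r5:36

STATUS = TAG Mul2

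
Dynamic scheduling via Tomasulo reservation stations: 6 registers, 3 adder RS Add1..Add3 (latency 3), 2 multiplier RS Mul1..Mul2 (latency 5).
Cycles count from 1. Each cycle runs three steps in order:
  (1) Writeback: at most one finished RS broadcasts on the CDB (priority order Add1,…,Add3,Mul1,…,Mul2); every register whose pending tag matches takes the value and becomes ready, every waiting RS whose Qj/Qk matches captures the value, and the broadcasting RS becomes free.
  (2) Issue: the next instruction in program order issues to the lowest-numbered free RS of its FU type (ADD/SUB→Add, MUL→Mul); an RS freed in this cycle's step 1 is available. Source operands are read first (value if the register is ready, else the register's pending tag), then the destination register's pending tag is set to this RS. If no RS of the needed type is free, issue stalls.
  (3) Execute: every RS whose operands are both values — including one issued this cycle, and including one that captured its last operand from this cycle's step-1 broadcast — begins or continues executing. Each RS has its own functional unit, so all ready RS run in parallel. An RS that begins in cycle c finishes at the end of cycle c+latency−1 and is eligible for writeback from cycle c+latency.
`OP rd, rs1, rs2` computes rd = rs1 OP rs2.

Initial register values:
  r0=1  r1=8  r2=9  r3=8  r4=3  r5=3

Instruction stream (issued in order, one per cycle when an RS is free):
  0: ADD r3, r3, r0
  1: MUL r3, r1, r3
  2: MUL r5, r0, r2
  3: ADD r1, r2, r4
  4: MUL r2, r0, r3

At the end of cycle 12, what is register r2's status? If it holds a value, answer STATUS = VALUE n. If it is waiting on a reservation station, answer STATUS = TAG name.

STATUS = TAG Mul2

c1: issue ADD r3<-Add1 | r0:1,r1:8,r2:9,r3:Add1,r4:3,r5:3
c2: issue MUL r3<-Mul1 | r0:1,r1:8,r2:9,r3:Mul1,r4:3,r5:3
c3: issue MUL r5<-Mul2 | r0:1,r1:8,r2:9,r3:Mul1,r4:3,r5:Mul2
c4: CDB Add1=9; issue ADD r1<-Add1 | r0:1,r1:Add1,r2:9,r3:Mul1,r4:3,r5:Mul2
c5: stall | r0:1,r1:Add1,r2:9,r3:Mul1,r4:3,r5:Mul2
c6: stall | r0:1,r1:Add1,r2:9,r3:Mul1,r4:3,r5:Mul2
c7: CDB Add1=12; stall | r0:1,r1:12,r2:9,r3:Mul1,r4:3,r5:Mul2
c8: CDB Mul2=9; issue MUL r2<-Mul2 | r0:1,r1:12,r2:Mul2,r3:Mul1,r4:3,r5:9
c9: CDB Mul1=72 | r0:1,r1:12,r2:Mul2,r3:72,r4:3,r5:9
c10: - | r0:1,r1:12,r2:Mul2,r3:72,r4:3,r5:9
c11: - | r0:1,r1:12,r2:Mul2,r3:72,r4:3,r5:9
c12: - | r0:1,r1:12,r2:Mul2,r3:72,r4:3,r5:9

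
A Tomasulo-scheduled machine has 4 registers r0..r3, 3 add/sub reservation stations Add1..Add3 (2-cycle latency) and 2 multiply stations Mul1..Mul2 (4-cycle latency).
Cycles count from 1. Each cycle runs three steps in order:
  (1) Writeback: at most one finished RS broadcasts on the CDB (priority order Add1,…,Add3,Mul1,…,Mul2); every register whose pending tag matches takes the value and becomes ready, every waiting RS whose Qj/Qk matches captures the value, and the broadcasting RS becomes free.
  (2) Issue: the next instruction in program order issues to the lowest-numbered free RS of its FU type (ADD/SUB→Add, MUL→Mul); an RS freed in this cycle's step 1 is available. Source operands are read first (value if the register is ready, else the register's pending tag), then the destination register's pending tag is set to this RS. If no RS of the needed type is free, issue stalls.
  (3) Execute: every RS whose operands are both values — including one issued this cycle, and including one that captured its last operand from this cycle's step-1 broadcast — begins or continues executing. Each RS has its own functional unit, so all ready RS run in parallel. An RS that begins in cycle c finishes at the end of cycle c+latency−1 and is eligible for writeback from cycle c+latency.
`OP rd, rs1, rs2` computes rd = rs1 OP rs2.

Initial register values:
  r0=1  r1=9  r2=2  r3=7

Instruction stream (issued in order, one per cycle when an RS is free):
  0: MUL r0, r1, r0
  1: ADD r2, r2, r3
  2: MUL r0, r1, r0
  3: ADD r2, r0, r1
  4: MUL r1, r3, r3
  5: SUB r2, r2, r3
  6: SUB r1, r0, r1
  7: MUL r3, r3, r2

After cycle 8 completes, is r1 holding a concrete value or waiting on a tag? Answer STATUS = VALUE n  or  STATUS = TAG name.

cycle 1: issue MUL r0<-Mul1 // r0:Mul1,r1:9,r2:2,r3:7
cycle 2: issue ADD r2<-Add1 // r0:Mul1,r1:9,r2:Add1,r3:7
cycle 3: issue MUL r0<-Mul2 // r0:Mul2,r1:9,r2:Add1,r3:7
cycle 4: CDB Add1=9; issue ADD r2<-Add1 // r0:Mul2,r1:9,r2:Add1,r3:7
cycle 5: CDB Mul1=9; issue MUL r1<-Mul1 // r0:Mul2,r1:Mul1,r2:Add1,r3:7
cycle 6: issue SUB r2<-Add2 // r0:Mul2,r1:Mul1,r2:Add2,r3:7
cycle 7: issue SUB r1<-Add3 // r0:Mul2,r1:Add3,r2:Add2,r3:7
cycle 8: stall // r0:Mul2,r1:Add3,r2:Add2,r3:7

STATUS = TAG Add3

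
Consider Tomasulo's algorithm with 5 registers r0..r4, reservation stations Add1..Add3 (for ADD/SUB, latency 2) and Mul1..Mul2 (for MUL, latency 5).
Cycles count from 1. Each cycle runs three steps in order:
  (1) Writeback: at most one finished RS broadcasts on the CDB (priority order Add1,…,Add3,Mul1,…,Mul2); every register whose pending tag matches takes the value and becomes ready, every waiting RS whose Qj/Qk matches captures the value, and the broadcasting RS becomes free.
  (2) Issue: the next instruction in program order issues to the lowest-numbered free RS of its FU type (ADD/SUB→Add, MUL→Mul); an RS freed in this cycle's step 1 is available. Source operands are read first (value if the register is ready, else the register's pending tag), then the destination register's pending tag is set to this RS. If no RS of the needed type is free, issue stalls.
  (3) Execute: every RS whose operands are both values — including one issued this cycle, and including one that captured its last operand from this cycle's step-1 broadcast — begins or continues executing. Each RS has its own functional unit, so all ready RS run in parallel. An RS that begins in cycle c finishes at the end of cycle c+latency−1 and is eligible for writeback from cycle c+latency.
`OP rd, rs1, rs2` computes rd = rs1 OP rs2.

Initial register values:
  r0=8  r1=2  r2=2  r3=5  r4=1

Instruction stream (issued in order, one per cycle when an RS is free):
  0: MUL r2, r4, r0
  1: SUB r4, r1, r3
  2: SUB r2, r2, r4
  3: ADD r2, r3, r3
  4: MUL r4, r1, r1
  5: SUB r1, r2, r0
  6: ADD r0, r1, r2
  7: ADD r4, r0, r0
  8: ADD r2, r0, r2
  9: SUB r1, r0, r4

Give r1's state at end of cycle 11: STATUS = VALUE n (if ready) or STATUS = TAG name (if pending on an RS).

STATUS = TAG Add3

  c1: issue MUL r2<-Mul1  regs: r0:8,r1:2,r2:Mul1,r3:5,r4:1
  c2: issue SUB r4<-Add1  regs: r0:8,r1:2,r2:Mul1,r3:5,r4:Add1
  c3: issue SUB r2<-Add2  regs: r0:8,r1:2,r2:Add2,r3:5,r4:Add1
  c4: CDB Add1=-3; issue ADD r2<-Add1  regs: r0:8,r1:2,r2:Add1,r3:5,r4:-3
  c5: issue MUL r4<-Mul2  regs: r0:8,r1:2,r2:Add1,r3:5,r4:Mul2
  c6: CDB Add1=10; issue SUB r1<-Add1  regs: r0:8,r1:Add1,r2:10,r3:5,r4:Mul2
  c7: CDB Mul1=8; issue ADD r0<-Add3  regs: r0:Add3,r1:Add1,r2:10,r3:5,r4:Mul2
  c8: CDB Add1=2; issue ADD r4<-Add1  regs: r0:Add3,r1:2,r2:10,r3:5,r4:Add1
  c9: CDB Add2=11; issue ADD r2<-Add2  regs: r0:Add3,r1:2,r2:Add2,r3:5,r4:Add1
  c10: CDB Add3=12; issue SUB r1<-Add3  regs: r0:12,r1:Add3,r2:Add2,r3:5,r4:Add1
  c11: CDB Mul2=4  regs: r0:12,r1:Add3,r2:Add2,r3:5,r4:Add1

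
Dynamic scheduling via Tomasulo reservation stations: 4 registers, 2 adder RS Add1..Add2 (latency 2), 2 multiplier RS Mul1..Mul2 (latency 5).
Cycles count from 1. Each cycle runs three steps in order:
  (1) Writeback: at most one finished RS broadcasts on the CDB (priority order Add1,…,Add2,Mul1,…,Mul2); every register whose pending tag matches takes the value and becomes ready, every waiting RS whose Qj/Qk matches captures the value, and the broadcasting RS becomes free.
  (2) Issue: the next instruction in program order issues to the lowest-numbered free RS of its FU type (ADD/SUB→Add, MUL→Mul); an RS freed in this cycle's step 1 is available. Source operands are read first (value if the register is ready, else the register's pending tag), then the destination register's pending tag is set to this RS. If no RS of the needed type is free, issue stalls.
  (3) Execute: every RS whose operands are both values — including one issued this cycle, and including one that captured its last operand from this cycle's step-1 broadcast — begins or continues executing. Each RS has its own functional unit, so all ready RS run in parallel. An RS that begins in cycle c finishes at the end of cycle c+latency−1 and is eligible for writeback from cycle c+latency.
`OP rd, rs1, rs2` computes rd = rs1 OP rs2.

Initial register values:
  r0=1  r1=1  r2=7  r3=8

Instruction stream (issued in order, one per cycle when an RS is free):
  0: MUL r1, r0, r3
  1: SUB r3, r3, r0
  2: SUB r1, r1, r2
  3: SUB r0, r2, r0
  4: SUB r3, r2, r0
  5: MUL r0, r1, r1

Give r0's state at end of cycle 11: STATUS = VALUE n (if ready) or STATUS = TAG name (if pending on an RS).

cycle 1: issue MUL r1<-Mul1 // r0:1,r1:Mul1,r2:7,r3:8
cycle 2: issue SUB r3<-Add1 // r0:1,r1:Mul1,r2:7,r3:Add1
cycle 3: issue SUB r1<-Add2 // r0:1,r1:Add2,r2:7,r3:Add1
cycle 4: CDB Add1=7; issue SUB r0<-Add1 // r0:Add1,r1:Add2,r2:7,r3:7
cycle 5: stall // r0:Add1,r1:Add2,r2:7,r3:7
cycle 6: CDB Add1=6; issue SUB r3<-Add1 // r0:6,r1:Add2,r2:7,r3:Add1
cycle 7: CDB Mul1=8; issue MUL r0<-Mul1 // r0:Mul1,r1:Add2,r2:7,r3:Add1
cycle 8: CDB Add1=1 // r0:Mul1,r1:Add2,r2:7,r3:1
cycle 9: CDB Add2=1 // r0:Mul1,r1:1,r2:7,r3:1
cycle 10: - // r0:Mul1,r1:1,r2:7,r3:1
cycle 11: - // r0:Mul1,r1:1,r2:7,r3:1

STATUS = TAG Mul1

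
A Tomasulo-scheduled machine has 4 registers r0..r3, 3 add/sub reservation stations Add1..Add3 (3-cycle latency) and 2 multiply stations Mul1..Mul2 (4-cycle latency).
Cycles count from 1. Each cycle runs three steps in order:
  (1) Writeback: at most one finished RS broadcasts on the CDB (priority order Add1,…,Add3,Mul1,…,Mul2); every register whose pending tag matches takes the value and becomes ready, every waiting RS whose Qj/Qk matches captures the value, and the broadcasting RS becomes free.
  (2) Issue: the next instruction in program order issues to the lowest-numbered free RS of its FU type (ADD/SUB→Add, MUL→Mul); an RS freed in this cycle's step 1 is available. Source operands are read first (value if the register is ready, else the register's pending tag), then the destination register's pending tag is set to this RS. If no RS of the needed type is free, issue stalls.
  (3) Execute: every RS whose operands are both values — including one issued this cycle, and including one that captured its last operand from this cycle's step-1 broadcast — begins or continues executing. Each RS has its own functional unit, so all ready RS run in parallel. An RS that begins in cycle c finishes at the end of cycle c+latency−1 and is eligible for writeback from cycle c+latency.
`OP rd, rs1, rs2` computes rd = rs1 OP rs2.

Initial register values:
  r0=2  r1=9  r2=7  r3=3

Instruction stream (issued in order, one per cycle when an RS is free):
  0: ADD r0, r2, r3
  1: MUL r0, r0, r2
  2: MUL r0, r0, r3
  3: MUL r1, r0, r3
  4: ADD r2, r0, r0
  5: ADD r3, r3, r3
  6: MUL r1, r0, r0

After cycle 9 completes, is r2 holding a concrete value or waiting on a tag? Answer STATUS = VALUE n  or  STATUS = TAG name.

c1: issue ADD r0<-Add1 | r0:Add1,r1:9,r2:7,r3:3
c2: issue MUL r0<-Mul1 | r0:Mul1,r1:9,r2:7,r3:3
c3: issue MUL r0<-Mul2 | r0:Mul2,r1:9,r2:7,r3:3
c4: CDB Add1=10; stall | r0:Mul2,r1:9,r2:7,r3:3
c5: stall | r0:Mul2,r1:9,r2:7,r3:3
c6: stall | r0:Mul2,r1:9,r2:7,r3:3
c7: stall | r0:Mul2,r1:9,r2:7,r3:3
c8: CDB Mul1=70; issue MUL r1<-Mul1 | r0:Mul2,r1:Mul1,r2:7,r3:3
c9: issue ADD r2<-Add1 | r0:Mul2,r1:Mul1,r2:Add1,r3:3

STATUS = TAG Add1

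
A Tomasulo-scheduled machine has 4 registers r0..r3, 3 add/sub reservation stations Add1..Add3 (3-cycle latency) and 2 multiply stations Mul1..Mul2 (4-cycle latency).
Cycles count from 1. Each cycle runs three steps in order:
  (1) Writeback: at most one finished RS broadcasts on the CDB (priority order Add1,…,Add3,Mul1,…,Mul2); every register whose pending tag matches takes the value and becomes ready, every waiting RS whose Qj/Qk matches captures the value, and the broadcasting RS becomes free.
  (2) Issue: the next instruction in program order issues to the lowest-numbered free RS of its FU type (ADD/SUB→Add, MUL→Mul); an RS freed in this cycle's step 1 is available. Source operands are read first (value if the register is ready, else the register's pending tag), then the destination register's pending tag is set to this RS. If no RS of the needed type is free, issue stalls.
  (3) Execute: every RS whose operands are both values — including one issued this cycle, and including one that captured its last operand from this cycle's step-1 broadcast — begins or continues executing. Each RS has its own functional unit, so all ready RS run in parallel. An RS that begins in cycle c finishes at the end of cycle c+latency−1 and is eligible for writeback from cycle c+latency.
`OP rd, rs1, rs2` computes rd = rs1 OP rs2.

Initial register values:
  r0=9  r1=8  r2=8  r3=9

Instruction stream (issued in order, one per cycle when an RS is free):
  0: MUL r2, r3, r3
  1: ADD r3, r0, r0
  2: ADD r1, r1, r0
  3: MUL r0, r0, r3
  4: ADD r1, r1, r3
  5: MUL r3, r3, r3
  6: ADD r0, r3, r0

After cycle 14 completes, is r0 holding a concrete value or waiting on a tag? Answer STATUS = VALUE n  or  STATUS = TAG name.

c1: issue MUL r2<-Mul1 | r0:9,r1:8,r2:Mul1,r3:9
c2: issue ADD r3<-Add1 | r0:9,r1:8,r2:Mul1,r3:Add1
c3: issue ADD r1<-Add2 | r0:9,r1:Add2,r2:Mul1,r3:Add1
c4: issue MUL r0<-Mul2 | r0:Mul2,r1:Add2,r2:Mul1,r3:Add1
c5: CDB Add1=18; issue ADD r1<-Add1 | r0:Mul2,r1:Add1,r2:Mul1,r3:18
c6: CDB Add2=17; stall | r0:Mul2,r1:Add1,r2:Mul1,r3:18
c7: CDB Mul1=81; issue MUL r3<-Mul1 | r0:Mul2,r1:Add1,r2:81,r3:Mul1
c8: issue ADD r0<-Add2 | r0:Add2,r1:Add1,r2:81,r3:Mul1
c9: CDB Add1=35 | r0:Add2,r1:35,r2:81,r3:Mul1
c10: CDB Mul2=162 | r0:Add2,r1:35,r2:81,r3:Mul1
c11: CDB Mul1=324 | r0:Add2,r1:35,r2:81,r3:324
c12: - | r0:Add2,r1:35,r2:81,r3:324
c13: - | r0:Add2,r1:35,r2:81,r3:324
c14: CDB Add2=486 | r0:486,r1:35,r2:81,r3:324

STATUS = VALUE 486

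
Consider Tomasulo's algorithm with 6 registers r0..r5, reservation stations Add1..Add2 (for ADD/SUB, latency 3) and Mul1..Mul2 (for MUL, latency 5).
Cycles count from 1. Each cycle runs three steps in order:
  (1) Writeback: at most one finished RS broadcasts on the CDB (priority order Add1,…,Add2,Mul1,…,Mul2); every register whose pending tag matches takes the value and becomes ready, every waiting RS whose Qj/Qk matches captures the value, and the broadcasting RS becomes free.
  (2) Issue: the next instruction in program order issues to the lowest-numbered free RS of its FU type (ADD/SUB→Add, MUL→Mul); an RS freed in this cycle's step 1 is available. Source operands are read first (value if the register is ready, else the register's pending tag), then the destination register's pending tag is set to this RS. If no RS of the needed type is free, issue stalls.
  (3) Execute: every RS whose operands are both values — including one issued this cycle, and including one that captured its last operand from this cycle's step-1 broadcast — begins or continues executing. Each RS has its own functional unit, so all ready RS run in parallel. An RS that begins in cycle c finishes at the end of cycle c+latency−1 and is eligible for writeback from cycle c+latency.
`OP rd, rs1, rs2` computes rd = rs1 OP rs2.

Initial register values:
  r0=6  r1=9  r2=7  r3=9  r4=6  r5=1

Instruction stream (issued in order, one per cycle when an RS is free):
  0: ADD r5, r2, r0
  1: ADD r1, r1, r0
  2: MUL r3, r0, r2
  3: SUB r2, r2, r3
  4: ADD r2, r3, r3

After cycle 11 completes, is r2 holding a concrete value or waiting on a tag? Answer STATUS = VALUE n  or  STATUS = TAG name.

STATUS = TAG Add2

cycle 1: issue ADD r5<-Add1 // r0:6,r1:9,r2:7,r3:9,r4:6,r5:Add1
cycle 2: issue ADD r1<-Add2 // r0:6,r1:Add2,r2:7,r3:9,r4:6,r5:Add1
cycle 3: issue MUL r3<-Mul1 // r0:6,r1:Add2,r2:7,r3:Mul1,r4:6,r5:Add1
cycle 4: CDB Add1=13; issue SUB r2<-Add1 // r0:6,r1:Add2,r2:Add1,r3:Mul1,r4:6,r5:13
cycle 5: CDB Add2=15; issue ADD r2<-Add2 // r0:6,r1:15,r2:Add2,r3:Mul1,r4:6,r5:13
cycle 6: - // r0:6,r1:15,r2:Add2,r3:Mul1,r4:6,r5:13
cycle 7: - // r0:6,r1:15,r2:Add2,r3:Mul1,r4:6,r5:13
cycle 8: CDB Mul1=42 // r0:6,r1:15,r2:Add2,r3:42,r4:6,r5:13
cycle 9: - // r0:6,r1:15,r2:Add2,r3:42,r4:6,r5:13
cycle 10: - // r0:6,r1:15,r2:Add2,r3:42,r4:6,r5:13
cycle 11: CDB Add1=-35 // r0:6,r1:15,r2:Add2,r3:42,r4:6,r5:13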